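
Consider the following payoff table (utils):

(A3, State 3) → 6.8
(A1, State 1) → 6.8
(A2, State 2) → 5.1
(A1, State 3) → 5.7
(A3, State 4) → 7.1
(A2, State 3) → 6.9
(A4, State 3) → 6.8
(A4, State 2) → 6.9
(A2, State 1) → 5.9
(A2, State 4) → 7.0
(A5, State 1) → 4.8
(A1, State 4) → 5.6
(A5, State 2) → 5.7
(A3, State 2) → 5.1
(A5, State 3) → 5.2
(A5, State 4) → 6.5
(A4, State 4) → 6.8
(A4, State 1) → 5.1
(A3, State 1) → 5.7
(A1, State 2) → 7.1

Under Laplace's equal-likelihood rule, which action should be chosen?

A4

Row averages: A1=6.3, A2=6.225, A3=6.175, A4=6.4, A5=5.55
Highest average = 6.4 → A4.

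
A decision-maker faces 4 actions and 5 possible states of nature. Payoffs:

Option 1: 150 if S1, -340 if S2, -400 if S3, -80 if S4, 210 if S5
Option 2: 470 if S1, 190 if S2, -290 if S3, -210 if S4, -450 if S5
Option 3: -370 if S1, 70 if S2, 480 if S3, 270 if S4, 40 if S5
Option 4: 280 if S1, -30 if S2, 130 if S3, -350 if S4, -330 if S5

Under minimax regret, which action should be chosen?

Option 4

Column bests: S1=470, S2=190, S3=480, S4=270, S5=210.
Option 1 regrets: 320, 530, 880, 350, 0 → max 880
Option 2 regrets: 0, 0, 770, 480, 660 → max 770
Option 3 regrets: 840, 120, 0, 0, 170 → max 840
Option 4 regrets: 190, 220, 350, 620, 540 → max 620
Smallest max regret = 620 → Option 4.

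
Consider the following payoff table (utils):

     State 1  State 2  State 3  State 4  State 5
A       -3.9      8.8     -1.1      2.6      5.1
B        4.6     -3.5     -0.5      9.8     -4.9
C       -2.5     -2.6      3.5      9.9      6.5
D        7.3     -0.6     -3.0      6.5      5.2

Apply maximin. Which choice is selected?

Row minima: A=-3.9, B=-4.9, C=-2.6, D=-3.0
Best worst-case = -2.6 → C.

C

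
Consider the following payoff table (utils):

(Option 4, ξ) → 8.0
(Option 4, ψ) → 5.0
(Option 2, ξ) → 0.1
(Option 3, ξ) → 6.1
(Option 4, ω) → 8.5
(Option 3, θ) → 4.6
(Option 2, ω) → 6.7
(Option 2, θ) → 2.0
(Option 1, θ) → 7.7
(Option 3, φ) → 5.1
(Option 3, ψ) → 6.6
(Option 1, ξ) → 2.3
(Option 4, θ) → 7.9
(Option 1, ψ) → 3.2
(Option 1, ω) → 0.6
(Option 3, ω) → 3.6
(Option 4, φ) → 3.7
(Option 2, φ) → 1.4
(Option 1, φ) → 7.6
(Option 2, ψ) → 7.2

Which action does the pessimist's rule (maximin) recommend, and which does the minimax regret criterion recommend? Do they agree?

Row minima: Option 1=0.6, Option 2=0.1, Option 3=3.6, Option 4=3.7
Best worst-case = 3.7 → Option 4.
Column bests: θ=7.9, φ=7.6, ψ=7.2, ω=8.5, ξ=8.0.
Option 1 regrets: 0.2, 0.0, 4.0, 7.9, 5.7 → max 7.9
Option 2 regrets: 5.9, 6.2, 0.0, 1.8, 7.9 → max 7.9
Option 3 regrets: 3.3, 2.5, 0.6, 4.9, 1.9 → max 4.9
Option 4 regrets: 0.0, 3.9, 2.2, 0.0, 0.0 → max 3.9
Smallest max regret = 3.9 → Option 4.

maximin → Option 4; minimax regret → Option 4 (agree)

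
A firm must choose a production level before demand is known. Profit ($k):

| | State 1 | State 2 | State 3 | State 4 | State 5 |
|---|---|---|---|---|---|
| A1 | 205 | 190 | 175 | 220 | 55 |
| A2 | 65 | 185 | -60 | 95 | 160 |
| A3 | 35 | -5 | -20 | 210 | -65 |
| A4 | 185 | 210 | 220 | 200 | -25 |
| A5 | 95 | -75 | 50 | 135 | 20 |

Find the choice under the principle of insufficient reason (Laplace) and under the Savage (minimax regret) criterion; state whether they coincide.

laplace → A1; minimax regret → A1 (agree)

Row averages: A1=169, A2=89, A3=31, A4=158, A5=45
Highest average = 169 → A1.
Column bests: State 1=205, State 2=210, State 3=220, State 4=220, State 5=160.
A1 regrets: 0, 20, 45, 0, 105 → max 105
A2 regrets: 140, 25, 280, 125, 0 → max 280
A3 regrets: 170, 215, 240, 10, 225 → max 240
A4 regrets: 20, 0, 0, 20, 185 → max 185
A5 regrets: 110, 285, 170, 85, 140 → max 285
Smallest max regret = 105 → A1.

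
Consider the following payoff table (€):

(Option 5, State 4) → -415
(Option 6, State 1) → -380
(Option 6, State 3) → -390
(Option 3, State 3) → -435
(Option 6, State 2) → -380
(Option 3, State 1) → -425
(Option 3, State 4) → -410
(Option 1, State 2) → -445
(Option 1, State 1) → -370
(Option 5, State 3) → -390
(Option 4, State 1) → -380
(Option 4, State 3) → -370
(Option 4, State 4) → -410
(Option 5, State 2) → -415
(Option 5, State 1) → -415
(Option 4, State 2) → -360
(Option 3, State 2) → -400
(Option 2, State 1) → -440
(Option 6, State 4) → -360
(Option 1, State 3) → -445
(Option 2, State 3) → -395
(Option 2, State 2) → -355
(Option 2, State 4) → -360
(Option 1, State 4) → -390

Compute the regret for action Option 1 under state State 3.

Best payoff under State 3 is -370.
Regret = -370 − (-445) = 75.

75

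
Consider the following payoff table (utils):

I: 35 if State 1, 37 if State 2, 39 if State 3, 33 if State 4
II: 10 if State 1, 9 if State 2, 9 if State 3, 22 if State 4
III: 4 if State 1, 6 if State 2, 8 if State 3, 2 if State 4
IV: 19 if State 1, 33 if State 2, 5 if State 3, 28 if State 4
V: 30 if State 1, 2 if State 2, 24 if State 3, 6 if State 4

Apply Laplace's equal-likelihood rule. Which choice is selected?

I

Row averages: I=36, II=12.5, III=5, IV=21.25, V=15.5
Highest average = 36 → I.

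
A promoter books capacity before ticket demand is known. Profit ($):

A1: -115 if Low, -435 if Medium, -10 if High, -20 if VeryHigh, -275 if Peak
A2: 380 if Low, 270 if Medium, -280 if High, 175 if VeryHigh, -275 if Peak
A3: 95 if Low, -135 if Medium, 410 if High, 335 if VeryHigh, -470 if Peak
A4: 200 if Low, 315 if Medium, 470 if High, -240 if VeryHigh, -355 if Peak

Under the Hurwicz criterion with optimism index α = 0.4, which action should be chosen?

A2

A1: 0.4·(-10) + 0.6·(-435) = -265
A2: 0.4·380 + 0.6·(-280) = -16
A3: 0.4·410 + 0.6·(-470) = -118
A4: 0.4·470 + 0.6·(-355) = -25
Highest Hurwicz score = -16 → A2.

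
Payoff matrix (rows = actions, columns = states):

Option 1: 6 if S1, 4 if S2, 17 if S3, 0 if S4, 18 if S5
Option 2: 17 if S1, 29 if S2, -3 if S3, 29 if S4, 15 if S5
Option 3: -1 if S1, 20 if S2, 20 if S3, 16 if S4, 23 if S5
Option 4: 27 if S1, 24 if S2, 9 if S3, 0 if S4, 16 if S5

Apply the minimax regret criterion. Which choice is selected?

Option 2

Column bests: S1=27, S2=29, S3=20, S4=29, S5=23.
Option 1 regrets: 21, 25, 3, 29, 5 → max 29
Option 2 regrets: 10, 0, 23, 0, 8 → max 23
Option 3 regrets: 28, 9, 0, 13, 0 → max 28
Option 4 regrets: 0, 5, 11, 29, 7 → max 29
Smallest max regret = 23 → Option 2.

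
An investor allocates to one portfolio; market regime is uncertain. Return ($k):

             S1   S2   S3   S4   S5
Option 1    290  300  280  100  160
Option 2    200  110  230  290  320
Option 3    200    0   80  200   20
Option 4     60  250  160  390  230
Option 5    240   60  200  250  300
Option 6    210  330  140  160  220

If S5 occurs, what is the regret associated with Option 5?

Best payoff under S5 is 320.
Regret = 320 − 300 = 20.

20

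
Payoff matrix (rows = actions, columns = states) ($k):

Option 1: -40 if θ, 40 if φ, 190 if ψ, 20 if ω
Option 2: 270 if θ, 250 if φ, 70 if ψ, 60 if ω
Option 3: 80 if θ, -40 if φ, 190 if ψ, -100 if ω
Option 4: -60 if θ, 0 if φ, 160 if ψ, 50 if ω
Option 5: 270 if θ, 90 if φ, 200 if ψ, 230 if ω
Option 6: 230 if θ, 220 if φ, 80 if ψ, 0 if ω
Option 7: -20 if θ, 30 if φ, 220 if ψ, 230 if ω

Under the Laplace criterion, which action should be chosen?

Option 5

Row averages: Option 1=52.5, Option 2=162.5, Option 3=32.5, Option 4=37.5, Option 5=197.5, Option 6=132.5, Option 7=115
Highest average = 197.5 → Option 5.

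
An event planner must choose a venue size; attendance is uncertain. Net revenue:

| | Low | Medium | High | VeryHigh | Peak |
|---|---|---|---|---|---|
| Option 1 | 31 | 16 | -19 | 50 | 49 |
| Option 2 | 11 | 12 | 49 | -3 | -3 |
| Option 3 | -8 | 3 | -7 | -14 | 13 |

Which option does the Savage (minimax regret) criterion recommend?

Option 2

Column bests: Low=31, Medium=16, High=49, VeryHigh=50, Peak=49.
Option 1 regrets: 0, 0, 68, 0, 0 → max 68
Option 2 regrets: 20, 4, 0, 53, 52 → max 53
Option 3 regrets: 39, 13, 56, 64, 36 → max 64
Smallest max regret = 53 → Option 2.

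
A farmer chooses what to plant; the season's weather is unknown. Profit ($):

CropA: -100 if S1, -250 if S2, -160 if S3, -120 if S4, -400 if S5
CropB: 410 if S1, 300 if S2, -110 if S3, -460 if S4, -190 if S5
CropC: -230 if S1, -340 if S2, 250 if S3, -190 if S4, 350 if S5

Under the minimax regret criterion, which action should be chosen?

Column bests: S1=410, S2=300, S3=250, S4=-120, S5=350.
CropA regrets: 510, 550, 410, 0, 750 → max 750
CropB regrets: 0, 0, 360, 340, 540 → max 540
CropC regrets: 640, 640, 0, 70, 0 → max 640
Smallest max regret = 540 → CropB.

CropB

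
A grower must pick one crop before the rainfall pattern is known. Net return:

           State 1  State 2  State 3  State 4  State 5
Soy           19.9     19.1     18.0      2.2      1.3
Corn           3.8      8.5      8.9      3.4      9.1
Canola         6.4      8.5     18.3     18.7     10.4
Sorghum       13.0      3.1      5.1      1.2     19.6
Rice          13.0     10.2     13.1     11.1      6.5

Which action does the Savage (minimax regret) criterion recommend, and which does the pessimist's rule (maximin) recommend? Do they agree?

Column bests: State 1=19.9, State 2=19.1, State 3=18.3, State 4=18.7, State 5=19.6.
Soy regrets: 0.0, 0.0, 0.3, 16.5, 18.3 → max 18.3
Corn regrets: 16.1, 10.6, 9.4, 15.3, 10.5 → max 16.1
Canola regrets: 13.5, 10.6, 0.0, 0.0, 9.2 → max 13.5
Sorghum regrets: 6.9, 16.0, 13.2, 17.5, 0.0 → max 17.5
Rice regrets: 6.9, 8.9, 5.2, 7.6, 13.1 → max 13.1
Smallest max regret = 13.1 → Rice.
Row minima: Soy=1.3, Corn=3.4, Canola=6.4, Sorghum=1.2, Rice=6.5
Best worst-case = 6.5 → Rice.

minimax regret → Rice; maximin → Rice (agree)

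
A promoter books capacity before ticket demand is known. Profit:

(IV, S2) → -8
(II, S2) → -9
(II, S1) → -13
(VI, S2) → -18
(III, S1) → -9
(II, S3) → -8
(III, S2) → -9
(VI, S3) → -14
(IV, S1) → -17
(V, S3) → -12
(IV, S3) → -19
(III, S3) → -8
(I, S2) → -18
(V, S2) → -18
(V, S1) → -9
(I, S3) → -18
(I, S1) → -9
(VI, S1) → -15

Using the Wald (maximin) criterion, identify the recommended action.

III

Row minima: I=-18, II=-13, III=-9, IV=-19, V=-18, VI=-18
Best worst-case = -9 → III.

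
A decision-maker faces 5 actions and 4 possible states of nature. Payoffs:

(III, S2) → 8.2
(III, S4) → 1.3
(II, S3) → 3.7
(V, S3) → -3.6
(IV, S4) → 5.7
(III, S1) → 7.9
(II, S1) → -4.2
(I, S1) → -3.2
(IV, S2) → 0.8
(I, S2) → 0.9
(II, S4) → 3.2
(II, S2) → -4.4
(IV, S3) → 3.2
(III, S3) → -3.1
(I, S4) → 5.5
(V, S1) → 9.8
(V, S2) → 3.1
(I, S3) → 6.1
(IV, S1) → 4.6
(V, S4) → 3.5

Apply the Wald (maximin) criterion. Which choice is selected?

IV

Row minima: I=-3.2, II=-4.4, III=-3.1, IV=0.8, V=-3.6
Best worst-case = 0.8 → IV.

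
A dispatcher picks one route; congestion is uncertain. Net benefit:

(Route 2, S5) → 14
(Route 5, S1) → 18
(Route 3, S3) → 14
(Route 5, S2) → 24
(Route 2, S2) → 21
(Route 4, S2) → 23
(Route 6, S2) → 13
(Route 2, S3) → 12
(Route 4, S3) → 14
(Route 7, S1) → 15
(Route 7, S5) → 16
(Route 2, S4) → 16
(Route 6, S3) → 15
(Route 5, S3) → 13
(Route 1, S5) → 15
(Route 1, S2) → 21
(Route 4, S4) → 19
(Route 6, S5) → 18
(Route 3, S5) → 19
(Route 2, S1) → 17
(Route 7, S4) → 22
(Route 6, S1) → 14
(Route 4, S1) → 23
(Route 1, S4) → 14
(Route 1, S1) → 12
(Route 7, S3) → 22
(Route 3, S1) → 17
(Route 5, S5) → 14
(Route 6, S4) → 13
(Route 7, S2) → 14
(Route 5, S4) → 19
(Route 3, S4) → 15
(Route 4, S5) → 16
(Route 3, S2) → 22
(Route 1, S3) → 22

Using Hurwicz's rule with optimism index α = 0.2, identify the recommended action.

Route 4

Route 1: 0.2·22 + 0.8·12 = 14
Route 2: 0.2·21 + 0.8·12 = 13.8
Route 3: 0.2·22 + 0.8·14 = 15.6
Route 4: 0.2·23 + 0.8·14 = 15.8
Route 5: 0.2·24 + 0.8·13 = 15.2
Route 6: 0.2·18 + 0.8·13 = 14
Route 7: 0.2·22 + 0.8·14 = 15.6
Highest Hurwicz score = 15.8 → Route 4.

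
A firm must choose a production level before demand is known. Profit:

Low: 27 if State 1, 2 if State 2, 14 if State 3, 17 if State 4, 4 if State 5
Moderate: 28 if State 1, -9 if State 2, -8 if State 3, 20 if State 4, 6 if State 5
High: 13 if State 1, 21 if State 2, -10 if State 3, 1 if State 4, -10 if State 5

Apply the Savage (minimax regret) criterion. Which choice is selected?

Column bests: State 1=28, State 2=21, State 3=14, State 4=20, State 5=6.
Low regrets: 1, 19, 0, 3, 2 → max 19
Moderate regrets: 0, 30, 22, 0, 0 → max 30
High regrets: 15, 0, 24, 19, 16 → max 24
Smallest max regret = 19 → Low.

Low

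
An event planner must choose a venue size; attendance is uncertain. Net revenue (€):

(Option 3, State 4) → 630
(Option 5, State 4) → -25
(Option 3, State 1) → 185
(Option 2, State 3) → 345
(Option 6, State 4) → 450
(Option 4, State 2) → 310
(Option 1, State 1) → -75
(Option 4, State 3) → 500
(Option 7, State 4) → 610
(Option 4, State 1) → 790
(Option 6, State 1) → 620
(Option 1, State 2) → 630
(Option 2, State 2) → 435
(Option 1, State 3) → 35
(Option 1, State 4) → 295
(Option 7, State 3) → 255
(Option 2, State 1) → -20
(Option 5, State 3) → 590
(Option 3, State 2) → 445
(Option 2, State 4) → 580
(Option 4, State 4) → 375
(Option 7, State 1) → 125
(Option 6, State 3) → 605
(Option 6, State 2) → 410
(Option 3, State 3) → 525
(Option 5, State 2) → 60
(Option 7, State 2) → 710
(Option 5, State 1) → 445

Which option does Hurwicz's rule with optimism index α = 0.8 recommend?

Option 4

Option 1: 0.8·630 + 0.2·(-75) = 489
Option 2: 0.8·580 + 0.2·(-20) = 460
Option 3: 0.8·630 + 0.2·185 = 541
Option 4: 0.8·790 + 0.2·310 = 694
Option 5: 0.8·590 + 0.2·(-25) = 467
Option 6: 0.8·620 + 0.2·410 = 578
Option 7: 0.8·710 + 0.2·125 = 593
Highest Hurwicz score = 694 → Option 4.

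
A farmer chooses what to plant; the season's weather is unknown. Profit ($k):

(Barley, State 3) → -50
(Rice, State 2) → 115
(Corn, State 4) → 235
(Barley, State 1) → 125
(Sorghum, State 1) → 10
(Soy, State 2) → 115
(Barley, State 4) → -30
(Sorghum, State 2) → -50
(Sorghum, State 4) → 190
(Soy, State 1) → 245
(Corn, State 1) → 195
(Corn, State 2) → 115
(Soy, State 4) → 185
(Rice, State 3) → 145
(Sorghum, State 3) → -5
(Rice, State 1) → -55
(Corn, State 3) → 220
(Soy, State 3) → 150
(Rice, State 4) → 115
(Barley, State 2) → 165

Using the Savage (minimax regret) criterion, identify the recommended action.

Column bests: State 1=245, State 2=165, State 3=220, State 4=235.
Rice regrets: 300, 50, 75, 120 → max 300
Corn regrets: 50, 50, 0, 0 → max 50
Barley regrets: 120, 0, 270, 265 → max 270
Soy regrets: 0, 50, 70, 50 → max 70
Sorghum regrets: 235, 215, 225, 45 → max 235
Smallest max regret = 50 → Corn.

Corn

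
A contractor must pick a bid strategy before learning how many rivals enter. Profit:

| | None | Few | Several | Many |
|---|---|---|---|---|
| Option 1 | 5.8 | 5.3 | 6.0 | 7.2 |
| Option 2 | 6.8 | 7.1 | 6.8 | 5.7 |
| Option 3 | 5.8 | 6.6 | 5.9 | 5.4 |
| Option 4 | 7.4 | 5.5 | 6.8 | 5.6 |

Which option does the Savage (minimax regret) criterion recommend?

Option 2

Column bests: None=7.4, Few=7.1, Several=6.8, Many=7.2.
Option 1 regrets: 1.6, 1.8, 0.8, 0.0 → max 1.8
Option 2 regrets: 0.6, 0.0, 0.0, 1.5 → max 1.5
Option 3 regrets: 1.6, 0.5, 0.9, 1.8 → max 1.8
Option 4 regrets: 0.0, 1.6, 0.0, 1.6 → max 1.6
Smallest max regret = 1.5 → Option 2.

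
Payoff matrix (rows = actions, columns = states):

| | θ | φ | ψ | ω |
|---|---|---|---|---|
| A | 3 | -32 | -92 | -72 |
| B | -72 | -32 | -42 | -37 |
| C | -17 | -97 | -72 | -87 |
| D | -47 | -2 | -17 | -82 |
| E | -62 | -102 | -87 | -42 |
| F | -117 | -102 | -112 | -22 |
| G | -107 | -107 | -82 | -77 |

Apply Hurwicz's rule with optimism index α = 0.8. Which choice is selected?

A: 0.8·3 + 0.2·(-92) = -16
B: 0.8·(-32) + 0.2·(-72) = -40
C: 0.8·(-17) + 0.2·(-97) = -33
D: 0.8·(-2) + 0.2·(-82) = -18
E: 0.8·(-42) + 0.2·(-102) = -54
F: 0.8·(-22) + 0.2·(-117) = -41
G: 0.8·(-77) + 0.2·(-107) = -83
Highest Hurwicz score = -16 → A.

A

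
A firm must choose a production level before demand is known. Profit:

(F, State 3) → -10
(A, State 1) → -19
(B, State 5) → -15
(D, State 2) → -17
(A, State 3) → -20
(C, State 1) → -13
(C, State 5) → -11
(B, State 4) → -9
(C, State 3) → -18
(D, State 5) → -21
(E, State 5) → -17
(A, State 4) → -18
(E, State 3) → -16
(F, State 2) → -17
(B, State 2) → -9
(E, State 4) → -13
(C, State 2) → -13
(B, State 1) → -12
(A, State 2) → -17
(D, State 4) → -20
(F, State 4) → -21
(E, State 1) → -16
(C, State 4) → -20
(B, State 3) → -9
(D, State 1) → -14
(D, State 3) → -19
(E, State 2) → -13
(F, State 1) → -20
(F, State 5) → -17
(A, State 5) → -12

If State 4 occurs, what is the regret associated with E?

4

Best payoff under State 4 is -9.
Regret = -9 − (-13) = 4.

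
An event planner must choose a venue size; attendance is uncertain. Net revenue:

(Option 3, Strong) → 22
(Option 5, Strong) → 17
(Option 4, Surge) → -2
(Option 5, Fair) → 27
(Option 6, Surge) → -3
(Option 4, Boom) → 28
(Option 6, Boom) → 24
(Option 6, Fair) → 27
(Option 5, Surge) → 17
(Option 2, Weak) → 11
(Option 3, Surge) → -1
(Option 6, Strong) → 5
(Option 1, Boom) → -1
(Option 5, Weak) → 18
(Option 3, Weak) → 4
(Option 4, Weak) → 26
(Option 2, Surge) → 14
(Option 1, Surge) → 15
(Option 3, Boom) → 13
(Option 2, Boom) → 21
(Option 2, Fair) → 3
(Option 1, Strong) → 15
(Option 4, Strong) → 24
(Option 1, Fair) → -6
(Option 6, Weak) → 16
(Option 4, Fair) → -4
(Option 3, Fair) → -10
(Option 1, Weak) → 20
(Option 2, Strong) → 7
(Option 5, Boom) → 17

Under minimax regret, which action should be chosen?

Option 5

Column bests: Weak=26, Fair=27, Strong=24, Boom=28, Surge=17.
Option 1 regrets: 6, 33, 9, 29, 2 → max 33
Option 2 regrets: 15, 24, 17, 7, 3 → max 24
Option 3 regrets: 22, 37, 2, 15, 18 → max 37
Option 4 regrets: 0, 31, 0, 0, 19 → max 31
Option 5 regrets: 8, 0, 7, 11, 0 → max 11
Option 6 regrets: 10, 0, 19, 4, 20 → max 20
Smallest max regret = 11 → Option 5.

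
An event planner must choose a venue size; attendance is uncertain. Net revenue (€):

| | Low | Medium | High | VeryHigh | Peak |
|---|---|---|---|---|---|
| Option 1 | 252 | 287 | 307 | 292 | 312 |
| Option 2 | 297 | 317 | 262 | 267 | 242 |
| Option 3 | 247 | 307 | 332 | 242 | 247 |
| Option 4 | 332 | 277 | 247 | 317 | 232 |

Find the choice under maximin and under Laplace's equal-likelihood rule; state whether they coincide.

Row minima: Option 1=252, Option 2=242, Option 3=242, Option 4=232
Best worst-case = 252 → Option 1.
Row averages: Option 1=290, Option 2=277, Option 3=275, Option 4=281
Highest average = 290 → Option 1.

maximin → Option 1; laplace → Option 1 (agree)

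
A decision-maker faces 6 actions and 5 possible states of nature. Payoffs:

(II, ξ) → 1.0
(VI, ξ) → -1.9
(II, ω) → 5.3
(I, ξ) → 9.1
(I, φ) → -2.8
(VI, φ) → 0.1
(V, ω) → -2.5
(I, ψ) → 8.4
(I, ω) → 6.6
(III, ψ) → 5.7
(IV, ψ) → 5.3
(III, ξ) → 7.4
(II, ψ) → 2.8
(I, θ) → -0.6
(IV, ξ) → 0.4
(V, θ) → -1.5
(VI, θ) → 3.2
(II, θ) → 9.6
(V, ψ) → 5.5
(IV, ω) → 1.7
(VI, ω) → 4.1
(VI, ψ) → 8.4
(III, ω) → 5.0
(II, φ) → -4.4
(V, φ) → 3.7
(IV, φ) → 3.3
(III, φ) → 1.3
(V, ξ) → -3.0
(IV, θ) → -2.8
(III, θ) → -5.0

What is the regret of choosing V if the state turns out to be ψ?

Best payoff under ψ is 8.4.
Regret = 8.4 − 5.5 = 2.9.

2.9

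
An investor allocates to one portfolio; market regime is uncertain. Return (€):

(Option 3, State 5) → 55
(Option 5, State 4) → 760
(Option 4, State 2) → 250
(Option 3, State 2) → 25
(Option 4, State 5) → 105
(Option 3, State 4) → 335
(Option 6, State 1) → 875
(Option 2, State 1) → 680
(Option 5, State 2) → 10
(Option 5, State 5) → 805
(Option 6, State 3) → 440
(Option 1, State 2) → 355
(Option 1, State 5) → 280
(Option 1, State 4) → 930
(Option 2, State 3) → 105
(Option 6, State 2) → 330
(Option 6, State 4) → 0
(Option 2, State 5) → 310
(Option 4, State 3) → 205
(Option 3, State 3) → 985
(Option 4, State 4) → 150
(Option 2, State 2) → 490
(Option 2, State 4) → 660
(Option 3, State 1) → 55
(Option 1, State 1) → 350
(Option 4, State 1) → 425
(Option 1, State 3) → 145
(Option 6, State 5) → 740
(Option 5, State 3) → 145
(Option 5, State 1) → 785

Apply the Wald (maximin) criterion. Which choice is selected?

Row minima: Option 1=145, Option 2=105, Option 3=25, Option 4=105, Option 5=10, Option 6=0
Best worst-case = 145 → Option 1.

Option 1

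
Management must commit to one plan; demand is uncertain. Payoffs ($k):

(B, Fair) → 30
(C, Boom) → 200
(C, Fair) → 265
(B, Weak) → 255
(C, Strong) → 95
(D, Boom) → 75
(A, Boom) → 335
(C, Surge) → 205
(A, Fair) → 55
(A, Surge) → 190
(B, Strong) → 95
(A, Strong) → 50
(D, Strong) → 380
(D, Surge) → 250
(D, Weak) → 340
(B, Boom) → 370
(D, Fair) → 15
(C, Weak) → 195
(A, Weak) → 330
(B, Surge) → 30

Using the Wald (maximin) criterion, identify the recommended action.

Row minima: A=50, B=30, C=95, D=15
Best worst-case = 95 → C.

C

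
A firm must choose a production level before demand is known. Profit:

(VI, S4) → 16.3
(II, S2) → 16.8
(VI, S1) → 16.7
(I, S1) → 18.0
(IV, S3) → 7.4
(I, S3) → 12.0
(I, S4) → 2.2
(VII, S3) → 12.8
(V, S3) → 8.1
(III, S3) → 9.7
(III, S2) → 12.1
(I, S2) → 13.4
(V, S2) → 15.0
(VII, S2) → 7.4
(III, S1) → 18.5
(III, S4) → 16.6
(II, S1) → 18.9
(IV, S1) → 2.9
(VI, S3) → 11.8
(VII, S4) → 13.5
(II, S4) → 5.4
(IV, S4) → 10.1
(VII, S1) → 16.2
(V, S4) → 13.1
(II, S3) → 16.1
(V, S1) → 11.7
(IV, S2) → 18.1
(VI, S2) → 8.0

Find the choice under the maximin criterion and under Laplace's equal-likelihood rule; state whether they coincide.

maximin → III; laplace → II (disagree)

Row minima: I=2.2, II=5.4, III=9.7, IV=2.9, V=8.1, VI=8.0, VII=7.4
Best worst-case = 9.7 → III.
Row averages: I=11.4, II=14.3, III=14.225, IV=9.625, V=11.975, VI=13.2, VII=12.475
Highest average = 14.3 → II.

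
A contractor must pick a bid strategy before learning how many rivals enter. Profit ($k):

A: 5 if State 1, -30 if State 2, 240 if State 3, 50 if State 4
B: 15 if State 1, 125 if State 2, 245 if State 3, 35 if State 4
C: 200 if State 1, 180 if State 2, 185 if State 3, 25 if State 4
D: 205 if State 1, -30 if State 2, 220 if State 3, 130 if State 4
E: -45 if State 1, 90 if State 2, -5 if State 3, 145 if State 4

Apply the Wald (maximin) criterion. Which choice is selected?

Row minima: A=-30, B=15, C=25, D=-30, E=-45
Best worst-case = 25 → C.

C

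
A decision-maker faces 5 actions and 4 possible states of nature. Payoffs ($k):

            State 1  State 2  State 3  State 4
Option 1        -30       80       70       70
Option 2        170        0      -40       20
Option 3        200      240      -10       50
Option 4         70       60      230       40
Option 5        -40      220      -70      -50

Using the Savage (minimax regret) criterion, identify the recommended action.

Column bests: State 1=200, State 2=240, State 3=230, State 4=70.
Option 1 regrets: 230, 160, 160, 0 → max 230
Option 2 regrets: 30, 240, 270, 50 → max 270
Option 3 regrets: 0, 0, 240, 20 → max 240
Option 4 regrets: 130, 180, 0, 30 → max 180
Option 5 regrets: 240, 20, 300, 120 → max 300
Smallest max regret = 180 → Option 4.

Option 4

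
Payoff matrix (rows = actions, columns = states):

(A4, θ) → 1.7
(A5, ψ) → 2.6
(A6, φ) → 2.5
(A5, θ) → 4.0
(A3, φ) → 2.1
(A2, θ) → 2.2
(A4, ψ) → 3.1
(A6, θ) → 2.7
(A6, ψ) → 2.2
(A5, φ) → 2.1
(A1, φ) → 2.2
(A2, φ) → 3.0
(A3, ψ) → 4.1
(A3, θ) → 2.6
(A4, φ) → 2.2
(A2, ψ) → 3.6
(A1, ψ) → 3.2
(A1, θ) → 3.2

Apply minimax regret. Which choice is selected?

Column bests: θ=4.0, φ=3.0, ψ=4.1.
A1 regrets: 0.8, 0.8, 0.9 → max 0.9
A2 regrets: 1.8, 0.0, 0.5 → max 1.8
A3 regrets: 1.4, 0.9, 0.0 → max 1.4
A4 regrets: 2.3, 0.8, 1.0 → max 2.3
A5 regrets: 0.0, 0.9, 1.5 → max 1.5
A6 regrets: 1.3, 0.5, 1.9 → max 1.9
Smallest max regret = 0.9 → A1.

A1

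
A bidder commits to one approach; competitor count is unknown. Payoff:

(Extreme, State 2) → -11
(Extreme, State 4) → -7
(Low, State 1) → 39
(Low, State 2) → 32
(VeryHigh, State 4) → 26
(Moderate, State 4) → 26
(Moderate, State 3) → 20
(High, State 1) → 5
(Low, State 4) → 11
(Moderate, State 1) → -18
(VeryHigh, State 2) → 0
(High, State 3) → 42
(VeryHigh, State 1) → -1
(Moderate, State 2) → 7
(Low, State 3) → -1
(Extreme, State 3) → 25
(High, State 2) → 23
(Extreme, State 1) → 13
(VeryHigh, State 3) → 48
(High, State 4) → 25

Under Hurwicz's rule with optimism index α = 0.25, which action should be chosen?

Low: 0.25·39 + 0.75·(-1) = 9
Moderate: 0.25·26 + 0.75·(-18) = -7
High: 0.25·42 + 0.75·5 = 14.25
VeryHigh: 0.25·48 + 0.75·(-1) = 11.25
Extreme: 0.25·25 + 0.75·(-11) = -2
Highest Hurwicz score = 14.25 → High.

High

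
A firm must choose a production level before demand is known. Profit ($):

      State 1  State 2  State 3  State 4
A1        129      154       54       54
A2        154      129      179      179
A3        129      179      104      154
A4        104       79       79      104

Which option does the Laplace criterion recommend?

A2

Row averages: A1=97.75, A2=160.25, A3=141.5, A4=91.5
Highest average = 160.25 → A2.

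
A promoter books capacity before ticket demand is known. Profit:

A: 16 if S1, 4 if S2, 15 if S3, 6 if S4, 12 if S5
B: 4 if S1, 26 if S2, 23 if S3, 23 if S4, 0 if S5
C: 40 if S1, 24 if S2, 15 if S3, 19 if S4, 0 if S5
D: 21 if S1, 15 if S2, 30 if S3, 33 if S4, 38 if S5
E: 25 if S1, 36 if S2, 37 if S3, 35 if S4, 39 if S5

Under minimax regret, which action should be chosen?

E

Column bests: S1=40, S2=36, S3=37, S4=35, S5=39.
A regrets: 24, 32, 22, 29, 27 → max 32
B regrets: 36, 10, 14, 12, 39 → max 39
C regrets: 0, 12, 22, 16, 39 → max 39
D regrets: 19, 21, 7, 2, 1 → max 21
E regrets: 15, 0, 0, 0, 0 → max 15
Smallest max regret = 15 → E.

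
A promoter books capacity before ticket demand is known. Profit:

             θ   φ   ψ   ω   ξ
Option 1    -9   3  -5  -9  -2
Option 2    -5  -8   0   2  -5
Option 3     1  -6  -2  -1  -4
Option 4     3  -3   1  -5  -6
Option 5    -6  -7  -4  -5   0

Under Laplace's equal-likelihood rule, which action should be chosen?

Option 4

Row averages: Option 1=-4.4, Option 2=-3.2, Option 3=-2.4, Option 4=-2, Option 5=-4.4
Highest average = -2 → Option 4.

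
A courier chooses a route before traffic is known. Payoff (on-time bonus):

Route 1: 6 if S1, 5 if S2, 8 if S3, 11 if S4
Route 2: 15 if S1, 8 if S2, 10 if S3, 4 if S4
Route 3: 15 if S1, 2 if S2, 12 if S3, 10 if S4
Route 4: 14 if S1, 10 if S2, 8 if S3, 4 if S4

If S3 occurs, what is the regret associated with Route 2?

Best payoff under S3 is 12.
Regret = 12 − 10 = 2.

2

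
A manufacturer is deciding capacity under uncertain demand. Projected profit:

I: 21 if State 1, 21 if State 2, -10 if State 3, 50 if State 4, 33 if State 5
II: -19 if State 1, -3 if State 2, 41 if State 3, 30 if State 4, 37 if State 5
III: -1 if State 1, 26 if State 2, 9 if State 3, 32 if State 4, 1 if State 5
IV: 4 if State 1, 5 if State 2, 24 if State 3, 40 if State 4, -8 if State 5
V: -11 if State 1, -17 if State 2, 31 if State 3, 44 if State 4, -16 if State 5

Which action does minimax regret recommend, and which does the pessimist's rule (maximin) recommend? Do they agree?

minimax regret → III; maximin → III (agree)

Column bests: State 1=21, State 2=26, State 3=41, State 4=50, State 5=37.
I regrets: 0, 5, 51, 0, 4 → max 51
II regrets: 40, 29, 0, 20, 0 → max 40
III regrets: 22, 0, 32, 18, 36 → max 36
IV regrets: 17, 21, 17, 10, 45 → max 45
V regrets: 32, 43, 10, 6, 53 → max 53
Smallest max regret = 36 → III.
Row minima: I=-10, II=-19, III=-1, IV=-8, V=-17
Best worst-case = -1 → III.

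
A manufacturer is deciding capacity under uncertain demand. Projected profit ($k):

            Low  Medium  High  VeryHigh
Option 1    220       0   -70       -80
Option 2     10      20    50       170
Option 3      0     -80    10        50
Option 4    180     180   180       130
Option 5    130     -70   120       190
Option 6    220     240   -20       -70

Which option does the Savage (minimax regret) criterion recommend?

Column bests: Low=220, Medium=240, High=180, VeryHigh=190.
Option 1 regrets: 0, 240, 250, 270 → max 270
Option 2 regrets: 210, 220, 130, 20 → max 220
Option 3 regrets: 220, 320, 170, 140 → max 320
Option 4 regrets: 40, 60, 0, 60 → max 60
Option 5 regrets: 90, 310, 60, 0 → max 310
Option 6 regrets: 0, 0, 200, 260 → max 260
Smallest max regret = 60 → Option 4.

Option 4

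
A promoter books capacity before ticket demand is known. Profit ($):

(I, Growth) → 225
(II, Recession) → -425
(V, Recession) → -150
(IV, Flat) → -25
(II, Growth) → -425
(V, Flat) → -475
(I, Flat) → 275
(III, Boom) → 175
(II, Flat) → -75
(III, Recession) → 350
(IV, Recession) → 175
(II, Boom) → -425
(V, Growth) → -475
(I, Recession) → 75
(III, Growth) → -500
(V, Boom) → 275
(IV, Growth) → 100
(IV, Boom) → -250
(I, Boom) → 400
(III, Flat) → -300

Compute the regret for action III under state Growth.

Best payoff under Growth is 225.
Regret = 225 − (-500) = 725.

725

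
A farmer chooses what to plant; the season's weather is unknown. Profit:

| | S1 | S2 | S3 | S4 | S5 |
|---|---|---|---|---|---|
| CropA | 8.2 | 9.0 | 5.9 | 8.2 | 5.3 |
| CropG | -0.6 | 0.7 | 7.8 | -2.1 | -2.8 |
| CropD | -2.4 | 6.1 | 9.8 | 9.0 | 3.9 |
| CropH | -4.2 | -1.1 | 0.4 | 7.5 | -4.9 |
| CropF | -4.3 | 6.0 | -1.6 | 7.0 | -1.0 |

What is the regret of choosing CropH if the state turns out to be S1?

12.4

Best payoff under S1 is 8.2.
Regret = 8.2 − (-4.2) = 12.4.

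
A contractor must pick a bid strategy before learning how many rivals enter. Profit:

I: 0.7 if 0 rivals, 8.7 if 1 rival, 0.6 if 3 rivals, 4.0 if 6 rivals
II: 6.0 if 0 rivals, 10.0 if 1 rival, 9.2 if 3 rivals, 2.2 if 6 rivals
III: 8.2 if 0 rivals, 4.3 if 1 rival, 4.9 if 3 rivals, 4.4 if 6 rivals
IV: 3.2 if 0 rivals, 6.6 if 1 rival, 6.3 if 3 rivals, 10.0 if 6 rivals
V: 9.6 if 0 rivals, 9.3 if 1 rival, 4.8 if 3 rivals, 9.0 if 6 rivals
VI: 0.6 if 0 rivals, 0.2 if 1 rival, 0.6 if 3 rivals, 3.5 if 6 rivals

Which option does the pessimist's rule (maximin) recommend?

V

Row minima: I=0.6, II=2.2, III=4.3, IV=3.2, V=4.8, VI=0.2
Best worst-case = 4.8 → V.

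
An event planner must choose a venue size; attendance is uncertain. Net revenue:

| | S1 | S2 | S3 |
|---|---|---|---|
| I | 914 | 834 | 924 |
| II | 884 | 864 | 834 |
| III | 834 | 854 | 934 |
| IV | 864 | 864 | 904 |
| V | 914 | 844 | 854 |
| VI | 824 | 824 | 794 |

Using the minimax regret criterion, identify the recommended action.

I

Column bests: S1=914, S2=864, S3=934.
I regrets: 0, 30, 10 → max 30
II regrets: 30, 0, 100 → max 100
III regrets: 80, 10, 0 → max 80
IV regrets: 50, 0, 30 → max 50
V regrets: 0, 20, 80 → max 80
VI regrets: 90, 40, 140 → max 140
Smallest max regret = 30 → I.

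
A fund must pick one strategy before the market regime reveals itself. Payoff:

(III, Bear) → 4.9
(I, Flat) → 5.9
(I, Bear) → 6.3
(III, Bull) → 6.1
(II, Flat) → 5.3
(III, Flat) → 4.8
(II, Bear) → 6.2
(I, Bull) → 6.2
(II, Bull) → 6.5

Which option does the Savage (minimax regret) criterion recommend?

Column bests: Bear=6.3, Flat=5.9, Bull=6.5.
I regrets: 0.0, 0.0, 0.3 → max 0.3
II regrets: 0.1, 0.6, 0.0 → max 0.6
III regrets: 1.4, 1.1, 0.4 → max 1.4
Smallest max regret = 0.3 → I.

I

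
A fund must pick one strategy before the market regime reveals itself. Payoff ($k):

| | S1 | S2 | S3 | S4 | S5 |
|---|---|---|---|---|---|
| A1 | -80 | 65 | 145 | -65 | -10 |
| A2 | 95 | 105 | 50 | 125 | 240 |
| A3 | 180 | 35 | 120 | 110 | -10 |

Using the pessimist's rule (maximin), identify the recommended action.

A2

Row minima: A1=-80, A2=50, A3=-10
Best worst-case = 50 → A2.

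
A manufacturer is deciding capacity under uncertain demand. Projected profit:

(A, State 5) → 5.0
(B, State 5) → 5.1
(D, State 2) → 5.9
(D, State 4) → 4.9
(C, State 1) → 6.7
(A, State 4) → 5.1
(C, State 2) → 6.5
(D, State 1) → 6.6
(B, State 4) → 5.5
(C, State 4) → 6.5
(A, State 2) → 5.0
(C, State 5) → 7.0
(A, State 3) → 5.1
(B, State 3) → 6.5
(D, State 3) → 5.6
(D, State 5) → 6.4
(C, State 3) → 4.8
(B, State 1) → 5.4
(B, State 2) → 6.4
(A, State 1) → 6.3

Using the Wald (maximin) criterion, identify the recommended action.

Row minima: A=5.0, B=5.1, C=4.8, D=4.9
Best worst-case = 5.1 → B.

B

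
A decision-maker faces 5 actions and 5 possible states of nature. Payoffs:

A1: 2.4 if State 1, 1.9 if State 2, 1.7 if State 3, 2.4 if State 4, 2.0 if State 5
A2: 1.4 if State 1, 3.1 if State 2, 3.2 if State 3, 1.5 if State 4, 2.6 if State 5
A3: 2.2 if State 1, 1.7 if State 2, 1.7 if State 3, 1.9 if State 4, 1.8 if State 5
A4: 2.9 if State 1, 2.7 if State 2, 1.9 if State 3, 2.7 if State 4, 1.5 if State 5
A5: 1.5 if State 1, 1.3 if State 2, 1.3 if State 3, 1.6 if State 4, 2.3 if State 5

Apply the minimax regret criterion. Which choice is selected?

A4

Column bests: State 1=2.9, State 2=3.1, State 3=3.2, State 4=2.7, State 5=2.6.
A1 regrets: 0.5, 1.2, 1.5, 0.3, 0.6 → max 1.5
A2 regrets: 1.5, 0.0, 0.0, 1.2, 0.0 → max 1.5
A3 regrets: 0.7, 1.4, 1.5, 0.8, 0.8 → max 1.5
A4 regrets: 0.0, 0.4, 1.3, 0.0, 1.1 → max 1.3
A5 regrets: 1.4, 1.8, 1.9, 1.1, 0.3 → max 1.9
Smallest max regret = 1.3 → A4.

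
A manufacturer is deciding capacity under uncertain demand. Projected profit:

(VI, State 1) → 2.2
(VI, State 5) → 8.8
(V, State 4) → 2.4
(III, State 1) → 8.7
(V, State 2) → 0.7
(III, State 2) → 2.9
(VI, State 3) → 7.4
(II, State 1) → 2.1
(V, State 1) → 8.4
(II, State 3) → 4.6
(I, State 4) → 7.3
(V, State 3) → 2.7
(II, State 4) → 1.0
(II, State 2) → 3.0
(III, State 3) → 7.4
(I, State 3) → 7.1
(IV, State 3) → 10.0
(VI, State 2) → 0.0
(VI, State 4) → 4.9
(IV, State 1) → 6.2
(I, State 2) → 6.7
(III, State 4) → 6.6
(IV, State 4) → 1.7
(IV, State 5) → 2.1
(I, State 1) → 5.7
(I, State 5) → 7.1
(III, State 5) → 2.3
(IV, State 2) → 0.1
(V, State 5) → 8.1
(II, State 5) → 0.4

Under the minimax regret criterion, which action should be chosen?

Column bests: State 1=8.7, State 2=6.7, State 3=10.0, State 4=7.3, State 5=8.8.
I regrets: 3.0, 0.0, 2.9, 0.0, 1.7 → max 3.0
II regrets: 6.6, 3.7, 5.4, 6.3, 8.4 → max 8.4
III regrets: 0.0, 3.8, 2.6, 0.7, 6.5 → max 6.5
IV regrets: 2.5, 6.6, 0.0, 5.6, 6.7 → max 6.7
V regrets: 0.3, 6.0, 7.3, 4.9, 0.7 → max 7.3
VI regrets: 6.5, 6.7, 2.6, 2.4, 0.0 → max 6.7
Smallest max regret = 3.0 → I.

I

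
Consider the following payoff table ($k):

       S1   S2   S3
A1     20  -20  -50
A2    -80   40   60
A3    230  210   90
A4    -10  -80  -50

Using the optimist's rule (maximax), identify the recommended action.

A3

Row maxima: A1=20, A2=60, A3=230, A4=-10
Best best-case = 230 → A3.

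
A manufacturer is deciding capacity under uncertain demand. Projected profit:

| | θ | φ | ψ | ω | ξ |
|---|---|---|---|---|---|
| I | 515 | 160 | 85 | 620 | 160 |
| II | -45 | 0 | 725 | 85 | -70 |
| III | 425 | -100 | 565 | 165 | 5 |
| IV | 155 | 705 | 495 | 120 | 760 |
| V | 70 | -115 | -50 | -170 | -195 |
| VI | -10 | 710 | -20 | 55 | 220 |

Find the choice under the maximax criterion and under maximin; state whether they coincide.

Row maxima: I=620, II=725, III=565, IV=760, V=70, VI=710
Best best-case = 760 → IV.
Row minima: I=85, II=-70, III=-100, IV=120, V=-195, VI=-20
Best worst-case = 120 → IV.

maximax → IV; maximin → IV (agree)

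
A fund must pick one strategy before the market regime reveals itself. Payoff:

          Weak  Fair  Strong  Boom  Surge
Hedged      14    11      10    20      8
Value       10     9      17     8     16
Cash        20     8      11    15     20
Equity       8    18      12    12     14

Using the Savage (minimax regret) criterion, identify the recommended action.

Cash

Column bests: Weak=20, Fair=18, Strong=17, Boom=20, Surge=20.
Hedged regrets: 6, 7, 7, 0, 12 → max 12
Value regrets: 10, 9, 0, 12, 4 → max 12
Cash regrets: 0, 10, 6, 5, 0 → max 10
Equity regrets: 12, 0, 5, 8, 6 → max 12
Smallest max regret = 10 → Cash.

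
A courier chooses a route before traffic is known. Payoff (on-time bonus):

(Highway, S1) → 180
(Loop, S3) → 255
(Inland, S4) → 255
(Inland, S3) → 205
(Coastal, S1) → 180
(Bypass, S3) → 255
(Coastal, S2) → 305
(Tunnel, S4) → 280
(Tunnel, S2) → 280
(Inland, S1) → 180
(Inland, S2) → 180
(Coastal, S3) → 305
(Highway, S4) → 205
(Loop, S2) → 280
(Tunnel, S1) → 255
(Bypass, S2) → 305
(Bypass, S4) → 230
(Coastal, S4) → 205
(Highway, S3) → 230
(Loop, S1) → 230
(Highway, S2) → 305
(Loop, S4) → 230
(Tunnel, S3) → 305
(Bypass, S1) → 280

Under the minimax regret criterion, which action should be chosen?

Tunnel

Column bests: S1=280, S2=305, S3=305, S4=280.
Highway regrets: 100, 0, 75, 75 → max 100
Inland regrets: 100, 125, 100, 25 → max 125
Bypass regrets: 0, 0, 50, 50 → max 50
Coastal regrets: 100, 0, 0, 75 → max 100
Loop regrets: 50, 25, 50, 50 → max 50
Tunnel regrets: 25, 25, 0, 0 → max 25
Smallest max regret = 25 → Tunnel.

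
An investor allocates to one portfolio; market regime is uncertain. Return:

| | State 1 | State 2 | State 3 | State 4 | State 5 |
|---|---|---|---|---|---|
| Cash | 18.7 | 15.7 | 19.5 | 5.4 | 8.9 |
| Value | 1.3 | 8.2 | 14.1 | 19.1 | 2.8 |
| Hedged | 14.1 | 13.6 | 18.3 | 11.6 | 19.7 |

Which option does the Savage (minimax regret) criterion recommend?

Column bests: State 1=18.7, State 2=15.7, State 3=19.5, State 4=19.1, State 5=19.7.
Cash regrets: 0.0, 0.0, 0.0, 13.7, 10.8 → max 13.7
Value regrets: 17.4, 7.5, 5.4, 0.0, 16.9 → max 17.4
Hedged regrets: 4.6, 2.1, 1.2, 7.5, 0.0 → max 7.5
Smallest max regret = 7.5 → Hedged.

Hedged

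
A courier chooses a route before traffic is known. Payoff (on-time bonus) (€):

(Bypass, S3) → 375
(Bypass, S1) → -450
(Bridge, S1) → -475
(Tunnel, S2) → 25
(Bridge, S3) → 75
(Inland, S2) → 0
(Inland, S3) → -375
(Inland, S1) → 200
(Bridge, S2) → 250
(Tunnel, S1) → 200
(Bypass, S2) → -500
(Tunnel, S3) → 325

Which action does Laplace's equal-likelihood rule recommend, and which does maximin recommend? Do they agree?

Row averages: Inland=-175/3, Bypass=-575/3, Tunnel=550/3, Bridge=-50
Highest average = 550/3 → Tunnel.
Row minima: Inland=-375, Bypass=-500, Tunnel=25, Bridge=-475
Best worst-case = 25 → Tunnel.

laplace → Tunnel; maximin → Tunnel (agree)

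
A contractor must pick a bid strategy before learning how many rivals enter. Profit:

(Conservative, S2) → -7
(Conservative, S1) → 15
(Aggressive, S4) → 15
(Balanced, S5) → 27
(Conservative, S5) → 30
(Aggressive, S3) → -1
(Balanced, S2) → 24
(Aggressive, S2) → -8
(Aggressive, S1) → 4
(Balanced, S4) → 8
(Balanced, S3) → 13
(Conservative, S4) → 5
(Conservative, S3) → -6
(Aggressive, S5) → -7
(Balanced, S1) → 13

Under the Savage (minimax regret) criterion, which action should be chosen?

Balanced

Column bests: S1=15, S2=24, S3=13, S4=15, S5=30.
Conservative regrets: 0, 31, 19, 10, 0 → max 31
Balanced regrets: 2, 0, 0, 7, 3 → max 7
Aggressive regrets: 11, 32, 14, 0, 37 → max 37
Smallest max regret = 7 → Balanced.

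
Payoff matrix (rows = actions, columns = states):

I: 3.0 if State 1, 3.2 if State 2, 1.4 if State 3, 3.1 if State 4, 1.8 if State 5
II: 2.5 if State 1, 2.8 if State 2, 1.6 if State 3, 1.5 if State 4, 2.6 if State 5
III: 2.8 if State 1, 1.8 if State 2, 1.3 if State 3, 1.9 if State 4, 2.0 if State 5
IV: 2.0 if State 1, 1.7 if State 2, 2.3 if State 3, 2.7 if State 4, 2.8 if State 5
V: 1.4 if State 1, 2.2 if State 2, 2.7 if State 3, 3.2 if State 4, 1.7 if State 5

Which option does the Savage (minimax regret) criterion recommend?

Column bests: State 1=3.0, State 2=3.2, State 3=2.7, State 4=3.2, State 5=2.8.
I regrets: 0.0, 0.0, 1.3, 0.1, 1.0 → max 1.3
II regrets: 0.5, 0.4, 1.1, 1.7, 0.2 → max 1.7
III regrets: 0.2, 1.4, 1.4, 1.3, 0.8 → max 1.4
IV regrets: 1.0, 1.5, 0.4, 0.5, 0.0 → max 1.5
V regrets: 1.6, 1.0, 0.0, 0.0, 1.1 → max 1.6
Smallest max regret = 1.3 → I.

I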